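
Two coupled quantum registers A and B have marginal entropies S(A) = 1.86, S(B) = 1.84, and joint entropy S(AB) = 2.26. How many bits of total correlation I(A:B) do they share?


I(A:B) = S(A) + S(B) - S(AB)
= 1.86 + 1.84 - 2.26
= 1.4400

1.4400


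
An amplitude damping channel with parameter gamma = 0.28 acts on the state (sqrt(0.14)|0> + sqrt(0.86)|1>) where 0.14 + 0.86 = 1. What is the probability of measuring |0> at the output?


For amplitude damping with parameter gamma on state sqrt(a)|0> + sqrt(b)|1>:
alpha^2 = 0.14, beta^2 = 0.86
P(|0>) = alpha^2 + gamma * beta^2
= 0.14 + 0.28 * 0.86
= 0.14 + 0.2408
= 0.3808

0.3808


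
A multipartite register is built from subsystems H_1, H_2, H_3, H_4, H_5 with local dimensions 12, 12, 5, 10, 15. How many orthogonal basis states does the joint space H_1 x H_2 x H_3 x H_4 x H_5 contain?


dim(H_1 x H_2 x H_3 x H_4 x H_5) = 12 * 12 * 5 * 10 * 15
= 144 * 5 * 10 * 15
= 720 * 10 * 15
= 7200 * 15
= 108000

108000


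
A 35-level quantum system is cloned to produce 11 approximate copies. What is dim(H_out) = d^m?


Output space = H^(tensor 11) where dim(H) = 35
dim = 35^11
= 1225 (after 2 factors)
= 42875 (after 3 factors)
= 1500625 (after 4 factors)
= 52521875 (after 5 factors)
= 1838265625 (after 6 factors)
= 64339296875 (after 7 factors)
= 2251875390625 (after 8 factors)
= 78815638671875 (after 9 factors)
= 2758547353515625 (after 10 factors)
= 96549157373046875 (after 11 factors)
= 96549157373046875

96549157373046875


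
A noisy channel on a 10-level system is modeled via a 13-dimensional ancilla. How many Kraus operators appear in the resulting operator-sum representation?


Tracing out the environment in an orthonormal basis {|i>_E} gives Kraus operators K_i = <i|_E U |0>_E.
Number of Kraus operators = dim(H_env) = d_env
= 13

13


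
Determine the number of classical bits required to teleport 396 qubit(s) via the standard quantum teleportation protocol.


Quantum teleportation requires 2 classical bits per qubit teleported.
396 qubit(s) -> 2 * 396 = 792 classical bits

792


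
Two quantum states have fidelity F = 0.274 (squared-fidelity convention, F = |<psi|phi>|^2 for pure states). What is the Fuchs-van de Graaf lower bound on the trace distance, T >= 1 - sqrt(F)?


Fuchs-van de Graaf (squared-fidelity convention): 1 - sqrt(F) <= T <= sqrt(1 - F).
Lower bound: T >= 1 - sqrt(F)
sqrt(F) = sqrt(0.274) = 0.5235
T >= 1 - 0.5235
T >= 0.4765

0.4765


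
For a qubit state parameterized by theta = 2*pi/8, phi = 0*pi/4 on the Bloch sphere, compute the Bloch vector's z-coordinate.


theta = 0.7854, phi = 0.0000
r_z = cos(theta) = 0.7071

0.7071


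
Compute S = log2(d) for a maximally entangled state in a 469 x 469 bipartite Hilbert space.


For a maximally entangled state in d x d:
S = log2(d) = log2(469)
= 8.8734

8.8734


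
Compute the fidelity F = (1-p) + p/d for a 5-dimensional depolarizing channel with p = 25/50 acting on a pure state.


F = (1-p) + p/d
= (1 - 0.5000) + 0.5000/5
= 0.5000 + 0.1000
= 0.6000

0.6000


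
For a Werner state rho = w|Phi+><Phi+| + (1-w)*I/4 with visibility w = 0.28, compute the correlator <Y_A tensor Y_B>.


|Phi+> = (|00> + |11>)/sqrt(2)
For the pure Bell state, <Y_A Y_B> = -1 (Bell-state Pauli correlator).
The maximally-mixed part I/4 has tr(I/4 * P tensor P) = 0 for any traceless Pauli P.
So <Y_A Y_B>_rho = w * (-1) + (1 - w) * 0
= 0.28 * (-1)
= -0.2800

-0.2800


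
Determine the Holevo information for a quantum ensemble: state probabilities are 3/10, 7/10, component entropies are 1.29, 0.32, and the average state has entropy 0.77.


chi = S(rho) - sum_i p_i * S(rho_i)
Weighted entropy = 3/10 * 1.29 + 7/10 * 0.32
= 0.6110
chi = 0.77 - 0.6110
= 0.1590

0.1590


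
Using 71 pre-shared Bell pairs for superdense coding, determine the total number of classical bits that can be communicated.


Superdense coding allows 2 classical bits per shared entangled pair.
71 pair(s) -> 2 * 71 = 142 classical bits

142


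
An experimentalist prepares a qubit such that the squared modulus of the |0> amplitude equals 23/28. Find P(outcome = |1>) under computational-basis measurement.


|alpha|^2 = 23/28 = 0.8214
|beta|^2 = 1 - 23/28 = 5/28 = 0.1786
P(|1>) = |beta|^2 = 0.1786

0.1786


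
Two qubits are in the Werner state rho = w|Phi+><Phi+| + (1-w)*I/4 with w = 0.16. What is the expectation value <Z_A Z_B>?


|Phi+> = (|00> + |11>)/sqrt(2)
For the pure Bell state, <Z_A Z_B> = +1 (Bell-state Pauli correlator).
The maximally-mixed part I/4 has tr(I/4 * P tensor P) = 0 for any traceless Pauli P.
So <Z_A Z_B>_rho = w * (+1) + (1 - w) * 0
= 0.16 * (+1)
= 0.1600

0.1600


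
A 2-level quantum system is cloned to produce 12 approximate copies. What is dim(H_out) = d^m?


Output space = H^(tensor 12) where dim(H) = 2
dim = 2^12
= 4 (after 2 factors)
= 8 (after 3 factors)
= 16 (after 4 factors)
= 32 (after 5 factors)
= 64 (after 6 factors)
= 128 (after 7 factors)
= 256 (after 8 factors)
= 512 (after 9 factors)
= 1024 (after 10 factors)
= 2048 (after 11 factors)
= 4096 (after 12 factors)
= 4096

4096


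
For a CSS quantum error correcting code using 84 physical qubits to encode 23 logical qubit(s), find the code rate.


Code rate R = k/n
= 23/84
= 0.2738

0.2738


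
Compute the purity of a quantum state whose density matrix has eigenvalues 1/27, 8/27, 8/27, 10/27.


tr(rho^2) = sum of eigenvalues squared
= (1/27)^2 + (8/27)^2 + (8/27)^2 + (10/27)^2
= (1 + 64 + 64 + 100) / 729
= 229/729
= 0.3141

0.3141


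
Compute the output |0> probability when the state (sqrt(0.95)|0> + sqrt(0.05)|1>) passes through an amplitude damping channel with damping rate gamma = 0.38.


For amplitude damping with parameter gamma on state sqrt(a)|0> + sqrt(b)|1>:
alpha^2 = 0.95, beta^2 = 0.05
P(|0>) = alpha^2 + gamma * beta^2
= 0.95 + 0.38 * 0.05
= 0.95 + 0.0190
= 0.9690

0.9690


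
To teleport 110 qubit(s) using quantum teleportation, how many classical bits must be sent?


Quantum teleportation requires 2 classical bits per qubit teleported.
110 qubit(s) -> 2 * 110 = 220 classical bits

220


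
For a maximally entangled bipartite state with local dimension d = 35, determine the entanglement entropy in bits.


For a maximally entangled state in d x d:
S = log2(d) = log2(35)
= 5.1293

5.1293


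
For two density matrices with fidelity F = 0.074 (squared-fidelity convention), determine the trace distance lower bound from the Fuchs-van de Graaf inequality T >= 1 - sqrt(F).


Fuchs-van de Graaf (squared-fidelity convention): 1 - sqrt(F) <= T <= sqrt(1 - F).
Lower bound: T >= 1 - sqrt(F)
sqrt(F) = sqrt(0.074) = 0.2720
T >= 1 - 0.2720
T >= 0.7280

0.7280


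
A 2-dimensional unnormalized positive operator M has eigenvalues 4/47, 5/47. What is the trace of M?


tr(M) = sum of eigenvalues
= 4/47 + 5/47
= 9/47
= 0.1915

0.1915


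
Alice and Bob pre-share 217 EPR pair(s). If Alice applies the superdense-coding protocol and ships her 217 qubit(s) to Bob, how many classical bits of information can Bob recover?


Superdense coding allows 2 classical bits per shared entangled pair.
217 pair(s) -> 2 * 217 = 434 classical bits

434


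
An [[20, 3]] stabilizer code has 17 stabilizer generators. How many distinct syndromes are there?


Each stabilizer generator gives a binary (+1 or -1) measurement outcome.
With 17 independent generators:
Total syndromes = 2^17
= 131072

131072


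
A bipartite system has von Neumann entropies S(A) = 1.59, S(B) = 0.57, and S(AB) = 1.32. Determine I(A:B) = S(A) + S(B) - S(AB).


I(A:B) = S(A) + S(B) - S(AB)
= 1.59 + 0.57 - 1.32
= 0.8400

0.8400


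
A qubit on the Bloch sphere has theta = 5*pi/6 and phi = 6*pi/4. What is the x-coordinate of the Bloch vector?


theta = 2.6180, phi = 4.7124
r_x = sin(theta)*cos(phi) = 0.5000 * 0.0000
r_x = 0.0000

0.0000


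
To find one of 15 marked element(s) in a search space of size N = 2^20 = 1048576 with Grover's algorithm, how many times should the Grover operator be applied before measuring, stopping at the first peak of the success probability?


After j Grover iterations the success probability is P(j) = sin^2((2j+1)*theta), where sin(theta) = sqrt(k/N).
N = 2^20 = 1048576, k = 15
sin(theta) = sqrt(k/N) = 0.003782210299
theta = arcsin(sqrt(k/N)) = 0.003782219317 rad
P(j) reaches its first maximum when (2j+1)*theta is as close as possible to pi/2, i.e. j = round(pi/(4*theta) - 1/2).
pi/(4*theta) - 1/2 = 207.1554
(For comparison, the common estimate pi/4 * sqrt(N/k) = 207.6559; the exact maximiser is used here.)
Optimal iterations = 207

207


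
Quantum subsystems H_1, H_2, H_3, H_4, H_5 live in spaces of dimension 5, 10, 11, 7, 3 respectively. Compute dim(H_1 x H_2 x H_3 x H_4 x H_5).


dim(H_1 x H_2 x H_3 x H_4 x H_5) = 5 * 10 * 11 * 7 * 3
= 50 * 11 * 7 * 3
= 550 * 7 * 3
= 3850 * 3
= 11550

11550


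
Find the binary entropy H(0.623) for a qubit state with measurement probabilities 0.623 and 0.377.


S = -p*log2(p) - (1-p)*log2(1-p)
p = 0.6230, 1-p = 0.3770
= -0.6230 * log2(0.6230) - 0.3770 * log2(0.3770)
= -(-0.4253) - (-0.5306)
= 0.9559

0.9559


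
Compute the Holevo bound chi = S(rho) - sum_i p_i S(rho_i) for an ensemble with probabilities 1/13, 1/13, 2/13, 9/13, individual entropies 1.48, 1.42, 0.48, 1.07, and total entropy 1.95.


chi = S(rho) - sum_i p_i * S(rho_i)
Weighted entropy = 1/13 * 1.48 + 1/13 * 1.42 + 2/13 * 0.48 + 9/13 * 1.07
= 1.0377
chi = 1.95 - 1.0377
= 0.9123

0.9123


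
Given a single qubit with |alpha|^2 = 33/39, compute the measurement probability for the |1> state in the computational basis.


|alpha|^2 = 33/39 = 0.8462
|beta|^2 = 1 - 33/39 = 6/39 = 0.1538
P(|1>) = |beta|^2 = 0.1538

0.1538


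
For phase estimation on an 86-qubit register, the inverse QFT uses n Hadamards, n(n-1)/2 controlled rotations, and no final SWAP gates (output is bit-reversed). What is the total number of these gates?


Hadamard gates: 86
Controlled rotations: n*(n-1)/2 = 86*85/2 = 3655
SWAP gates: 0 (omitted)
Total = 86 + 3655
= 3741

3741


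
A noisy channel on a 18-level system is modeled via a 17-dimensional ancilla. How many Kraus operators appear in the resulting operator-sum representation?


Tracing out the environment in an orthonormal basis {|i>_E} gives Kraus operators K_i = <i|_E U |0>_E.
Number of Kraus operators = dim(H_env) = d_env
= 17

17


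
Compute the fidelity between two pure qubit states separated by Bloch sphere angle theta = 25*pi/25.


For states separated by angle theta on Bloch sphere:
F = cos^2(theta/2)
theta = 25*pi/25 = 3.1416
theta/2 = 1.5708
cos(theta/2) = 0.0000
F = 0.0000

0.0000


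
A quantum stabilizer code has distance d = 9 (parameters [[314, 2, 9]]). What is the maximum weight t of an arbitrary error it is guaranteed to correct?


Code parameters: [[314, 2, 9]], distance d = 9.
Number of correctable errors = floor((d-1)/2)
= floor((9 - 1)/2)
= floor(8/2)
= 4

4


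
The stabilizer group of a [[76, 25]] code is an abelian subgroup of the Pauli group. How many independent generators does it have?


For an [[n,k]] stabilizer code:
Number of stabilizer generators = n - k
= 76 - 25
= 51

51


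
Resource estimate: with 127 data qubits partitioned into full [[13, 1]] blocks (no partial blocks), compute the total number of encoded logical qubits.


Each code block uses 13 physical qubits for 1 logical qubit(s).
Number of complete blocks = floor(127 / 13) = 9
Logical qubits = 9 * 1
= 9

9


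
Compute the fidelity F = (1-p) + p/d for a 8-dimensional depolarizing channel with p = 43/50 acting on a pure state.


F = (1-p) + p/d
= (1 - 0.8600) + 0.8600/8
= 0.1400 + 0.1075
= 0.2475

0.2475


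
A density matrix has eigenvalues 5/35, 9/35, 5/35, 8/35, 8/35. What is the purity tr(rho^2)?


tr(rho^2) = sum of eigenvalues squared
= (5/35)^2 + (9/35)^2 + (5/35)^2 + (8/35)^2 + (8/35)^2
= (25 + 81 + 25 + 64 + 64) / 1225
= 259/1225
= 0.2114

0.2114


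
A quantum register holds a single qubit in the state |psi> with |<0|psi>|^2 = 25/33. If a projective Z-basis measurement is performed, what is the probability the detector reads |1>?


|alpha|^2 = 25/33 = 0.7576
|beta|^2 = 1 - 25/33 = 8/33 = 0.2424
P(|1>) = |beta|^2 = 0.2424

0.2424


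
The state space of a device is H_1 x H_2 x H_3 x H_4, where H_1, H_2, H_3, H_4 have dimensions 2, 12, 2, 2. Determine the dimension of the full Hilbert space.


dim(H_1 x H_2 x H_3 x H_4) = 2 * 12 * 2 * 2
= 24 * 2 * 2
= 48 * 2
= 96

96


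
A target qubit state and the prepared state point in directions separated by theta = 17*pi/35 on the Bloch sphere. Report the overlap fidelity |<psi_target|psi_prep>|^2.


For states separated by angle theta on Bloch sphere:
F = cos^2(theta/2)
theta = 17*pi/35 = 1.5259
theta/2 = 0.7630
cos(theta/2) = 0.7228
F = 0.5224

0.5224


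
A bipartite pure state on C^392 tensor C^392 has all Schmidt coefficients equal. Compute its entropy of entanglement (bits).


For a maximally entangled state in d x d:
S = log2(d) = log2(392)
= 8.6147

8.6147


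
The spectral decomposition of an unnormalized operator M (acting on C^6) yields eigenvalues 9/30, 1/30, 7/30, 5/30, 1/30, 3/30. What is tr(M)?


tr(M) = sum of eigenvalues
= 9/30 + 1/30 + 7/30 + 5/30 + 1/30 + 3/30
= 26/30
= 0.8667

0.8667


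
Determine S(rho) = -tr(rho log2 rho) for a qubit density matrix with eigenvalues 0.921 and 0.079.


S = -p*log2(p) - (1-p)*log2(1-p)
p = 0.9210, 1-p = 0.0790
= -0.9210 * log2(0.9210) - 0.0790 * log2(0.0790)
= -(-0.1093) - (-0.2893)
= 0.3986

0.3986


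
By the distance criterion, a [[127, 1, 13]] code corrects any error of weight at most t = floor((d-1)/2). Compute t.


Code parameters: [[127, 1, 13]], distance d = 13.
Number of correctable errors = floor((d-1)/2)
= floor((13 - 1)/2)
= floor(12/2)
= 6

6


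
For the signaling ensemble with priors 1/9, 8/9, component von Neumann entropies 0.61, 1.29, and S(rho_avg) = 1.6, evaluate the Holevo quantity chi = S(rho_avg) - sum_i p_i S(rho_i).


chi = S(rho) - sum_i p_i * S(rho_i)
Weighted entropy = 1/9 * 0.61 + 8/9 * 1.29
= 1.2144
chi = 1.6 - 1.2144
= 0.3856

0.3856


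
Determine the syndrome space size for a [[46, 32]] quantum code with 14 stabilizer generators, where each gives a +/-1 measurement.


Each stabilizer generator gives a binary (+1 or -1) measurement outcome.
With 14 independent generators:
Total syndromes = 2^14
= 16384

16384


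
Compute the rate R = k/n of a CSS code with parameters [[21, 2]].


Code rate R = k/n
= 2/21
= 0.0952

0.0952


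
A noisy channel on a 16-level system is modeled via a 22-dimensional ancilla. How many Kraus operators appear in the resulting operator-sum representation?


Tracing out the environment in an orthonormal basis {|i>_E} gives Kraus operators K_i = <i|_E U |0>_E.
Number of Kraus operators = dim(H_env) = d_env
= 22

22


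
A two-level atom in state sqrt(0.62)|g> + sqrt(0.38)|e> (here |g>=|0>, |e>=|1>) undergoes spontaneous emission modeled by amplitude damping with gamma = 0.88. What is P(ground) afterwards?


For amplitude damping with parameter gamma on state sqrt(a)|0> + sqrt(b)|1>:
alpha^2 = 0.62, beta^2 = 0.38
P(|0>) = alpha^2 + gamma * beta^2
= 0.62 + 0.88 * 0.38
= 0.62 + 0.3344
= 0.9544

0.9544


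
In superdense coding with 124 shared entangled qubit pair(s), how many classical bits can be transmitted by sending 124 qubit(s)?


Superdense coding allows 2 classical bits per shared entangled pair.
124 pair(s) -> 2 * 124 = 248 classical bits

248


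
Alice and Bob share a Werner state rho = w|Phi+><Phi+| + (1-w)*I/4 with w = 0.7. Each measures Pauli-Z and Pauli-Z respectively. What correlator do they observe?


|Phi+> = (|00> + |11>)/sqrt(2)
For the pure Bell state, <Z_A Z_B> = +1 (Bell-state Pauli correlator).
The maximally-mixed part I/4 has tr(I/4 * P tensor P) = 0 for any traceless Pauli P.
So <Z_A Z_B>_rho = w * (+1) + (1 - w) * 0
= 0.7 * (+1)
= 0.7000

0.7000


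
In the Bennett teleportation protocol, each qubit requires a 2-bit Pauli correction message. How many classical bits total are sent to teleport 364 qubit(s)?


Quantum teleportation requires 2 classical bits per qubit teleported.
364 qubit(s) -> 2 * 364 = 728 classical bits

728


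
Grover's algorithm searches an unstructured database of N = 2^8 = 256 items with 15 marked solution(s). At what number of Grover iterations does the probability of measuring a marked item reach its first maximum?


After j Grover iterations the success probability is P(j) = sin^2((2j+1)*theta), where sin(theta) = sqrt(k/N).
N = 2^8 = 256, k = 15
sin(theta) = sqrt(k/N) = 0.2420614591
theta = arcsin(sqrt(k/N)) = 0.2444899339 rad
P(j) reaches its first maximum when (2j+1)*theta is as close as possible to pi/2, i.e. j = round(pi/(4*theta) - 1/2).
pi/(4*theta) - 1/2 = 2.7124
(For comparison, the common estimate pi/4 * sqrt(N/k) = 3.2446; the exact maximiser is used here.)
Optimal iterations = 3

3


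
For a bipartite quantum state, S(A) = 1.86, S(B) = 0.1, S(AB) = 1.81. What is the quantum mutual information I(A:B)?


I(A:B) = S(A) + S(B) - S(AB)
= 1.86 + 0.1 - 1.81
= 0.1500

0.1500


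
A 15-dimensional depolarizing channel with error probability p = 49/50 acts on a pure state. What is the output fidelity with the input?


F = (1-p) + p/d
= (1 - 0.9800) + 0.9800/15
= 0.0200 + 0.0653
= 0.0853

0.0853


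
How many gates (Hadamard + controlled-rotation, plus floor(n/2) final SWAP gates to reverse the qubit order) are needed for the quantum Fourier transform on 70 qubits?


Hadamard gates: 70
Controlled rotations: n*(n-1)/2 = 70*69/2 = 2415
SWAP gates: floor(n/2) = floor(70/2) = 35
Total = 70 + 2415 + 35
= 2520

2520


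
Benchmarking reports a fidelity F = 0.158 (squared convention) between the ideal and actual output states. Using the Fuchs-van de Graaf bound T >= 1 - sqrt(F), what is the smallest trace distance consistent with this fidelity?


Fuchs-van de Graaf (squared-fidelity convention): 1 - sqrt(F) <= T <= sqrt(1 - F).
Lower bound: T >= 1 - sqrt(F)
sqrt(F) = sqrt(0.158) = 0.3975
T >= 1 - 0.3975
T >= 0.6025

0.6025


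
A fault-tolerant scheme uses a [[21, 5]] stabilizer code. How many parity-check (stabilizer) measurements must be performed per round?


For an [[n,k]] stabilizer code:
Number of stabilizer generators = n - k
= 21 - 5
= 16

16


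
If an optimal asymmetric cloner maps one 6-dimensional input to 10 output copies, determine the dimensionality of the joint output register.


Output space = H^(tensor 10) where dim(H) = 6
dim = 6^10
= 36 (after 2 factors)
= 216 (after 3 factors)
= 1296 (after 4 factors)
= 7776 (after 5 factors)
= 46656 (after 6 factors)
= 279936 (after 7 factors)
= 1679616 (after 8 factors)
= 10077696 (after 9 factors)
= 60466176 (after 10 factors)
= 60466176

60466176


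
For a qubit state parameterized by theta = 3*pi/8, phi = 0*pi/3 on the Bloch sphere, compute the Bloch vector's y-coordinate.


theta = 1.1781, phi = 0.0000
r_y = sin(theta)*sin(phi) = 0.9239 * 0.0000
r_y = 0.0000

0.0000


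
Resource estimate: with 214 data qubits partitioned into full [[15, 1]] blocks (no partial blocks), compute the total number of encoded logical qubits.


Each code block uses 15 physical qubits for 1 logical qubit(s).
Number of complete blocks = floor(214 / 15) = 14
Logical qubits = 14 * 1
= 14

14


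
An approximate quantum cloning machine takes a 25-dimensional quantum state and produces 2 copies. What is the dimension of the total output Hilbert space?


Output space = H^(tensor 2) where dim(H) = 25
dim = 25^2
= 625

625


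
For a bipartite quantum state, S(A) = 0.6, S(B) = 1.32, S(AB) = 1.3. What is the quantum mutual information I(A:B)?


I(A:B) = S(A) + S(B) - S(AB)
= 0.6 + 1.32 - 1.3
= 0.6200

0.6200


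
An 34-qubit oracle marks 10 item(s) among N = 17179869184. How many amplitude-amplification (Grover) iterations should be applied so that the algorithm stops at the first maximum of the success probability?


After j Grover iterations the success probability is P(j) = sin^2((2j+1)*theta), where sin(theta) = sqrt(k/N).
N = 2^34 = 17179869184, k = 10
sin(theta) = sqrt(k/N) = 2.412626389e-05
theta = arcsin(sqrt(k/N)) = 2.412626389e-05 rad
P(j) reaches its first maximum when (2j+1)*theta is as close as possible to pi/2, i.e. j = round(pi/(4*theta) - 1/2).
pi/(4*theta) - 1/2 = 32553.1588
(For comparison, the common estimate pi/4 * sqrt(N/k) = 32553.6588; the exact maximiser is used here.)
Optimal iterations = 32553

32553


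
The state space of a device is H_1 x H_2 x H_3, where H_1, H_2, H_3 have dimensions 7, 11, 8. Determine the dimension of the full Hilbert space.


dim(H_1 x H_2 x H_3) = 7 * 11 * 8
= 77 * 8
= 616

616


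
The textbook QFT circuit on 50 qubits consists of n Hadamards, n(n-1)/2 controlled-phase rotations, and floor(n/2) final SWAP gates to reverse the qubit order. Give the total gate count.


Hadamard gates: 50
Controlled rotations: n*(n-1)/2 = 50*49/2 = 1225
SWAP gates: floor(n/2) = floor(50/2) = 25
Total = 50 + 1225 + 25
= 1300

1300


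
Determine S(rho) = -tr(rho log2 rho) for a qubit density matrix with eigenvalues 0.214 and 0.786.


S = -p*log2(p) - (1-p)*log2(1-p)
p = 0.2140, 1-p = 0.7860
= -0.2140 * log2(0.2140) - 0.7860 * log2(0.7860)
= -(-0.4760) - (-0.2731)
= 0.7491

0.7491


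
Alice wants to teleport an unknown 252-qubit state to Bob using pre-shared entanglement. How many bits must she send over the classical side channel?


Quantum teleportation requires 2 classical bits per qubit teleported.
252 qubit(s) -> 2 * 252 = 504 classical bits

504


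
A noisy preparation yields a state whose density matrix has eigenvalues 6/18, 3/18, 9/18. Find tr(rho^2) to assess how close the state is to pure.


tr(rho^2) = sum of eigenvalues squared
= (6/18)^2 + (3/18)^2 + (9/18)^2
= (36 + 9 + 81) / 324
= 126/324
= 0.3889

0.3889


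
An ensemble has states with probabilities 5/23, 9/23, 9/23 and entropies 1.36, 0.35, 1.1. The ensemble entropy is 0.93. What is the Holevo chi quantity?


chi = S(rho) - sum_i p_i * S(rho_i)
Weighted entropy = 5/23 * 1.36 + 9/23 * 0.35 + 9/23 * 1.1
= 0.8630
chi = 0.93 - 0.8630
= 0.0670

0.0670


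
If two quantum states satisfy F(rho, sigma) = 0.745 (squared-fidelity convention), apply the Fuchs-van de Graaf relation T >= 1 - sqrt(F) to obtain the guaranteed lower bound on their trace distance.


Fuchs-van de Graaf (squared-fidelity convention): 1 - sqrt(F) <= T <= sqrt(1 - F).
Lower bound: T >= 1 - sqrt(F)
sqrt(F) = sqrt(0.745) = 0.8631
T >= 1 - 0.8631
T >= 0.1369

0.1369


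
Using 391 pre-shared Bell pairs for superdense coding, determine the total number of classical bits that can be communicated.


Superdense coding allows 2 classical bits per shared entangled pair.
391 pair(s) -> 2 * 391 = 782 classical bits

782


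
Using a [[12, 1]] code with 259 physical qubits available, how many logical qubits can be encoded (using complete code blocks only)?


Each code block uses 12 physical qubits for 1 logical qubit(s).
Number of complete blocks = floor(259 / 12) = 21
Logical qubits = 21 * 1
= 21

21


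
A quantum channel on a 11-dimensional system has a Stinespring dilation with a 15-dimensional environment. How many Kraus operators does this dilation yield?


Tracing out the environment in an orthonormal basis {|i>_E} gives Kraus operators K_i = <i|_E U |0>_E.
Number of Kraus operators = dim(H_env) = d_env
= 15

15


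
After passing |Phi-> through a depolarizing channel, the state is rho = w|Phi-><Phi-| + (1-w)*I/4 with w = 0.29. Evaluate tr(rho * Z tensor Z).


|Phi-> = (|00> - |11>)/sqrt(2)
For the pure Bell state, <Z_A Z_B> = +1 (Bell-state Pauli correlator).
The maximally-mixed part I/4 has tr(I/4 * P tensor P) = 0 for any traceless Pauli P.
So <Z_A Z_B>_rho = w * (+1) + (1 - w) * 0
= 0.29 * (+1)
= 0.2900

0.2900


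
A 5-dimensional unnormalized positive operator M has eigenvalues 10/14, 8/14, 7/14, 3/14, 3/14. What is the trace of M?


tr(M) = sum of eigenvalues
= 10/14 + 8/14 + 7/14 + 3/14 + 3/14
= 31/14
= 2.2143

2.2143


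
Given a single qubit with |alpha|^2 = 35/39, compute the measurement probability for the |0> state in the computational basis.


|alpha|^2 = 35/39 = 0.8974
|beta|^2 = 1 - 35/39 = 4/39 = 0.1026
P(|0>) = |alpha|^2 = 0.8974

0.8974


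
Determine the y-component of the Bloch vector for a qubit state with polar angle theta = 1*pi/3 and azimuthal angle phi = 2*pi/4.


theta = 1.0472, phi = 1.5708
r_y = sin(theta)*sin(phi) = 0.8660 * 1.0000
r_y = 0.8660

0.8660


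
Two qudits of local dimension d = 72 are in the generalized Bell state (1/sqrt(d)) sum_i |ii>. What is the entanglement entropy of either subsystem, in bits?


For a maximally entangled state in d x d:
S = log2(d) = log2(72)
= 6.1699

6.1699


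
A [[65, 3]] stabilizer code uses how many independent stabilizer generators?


For an [[n,k]] stabilizer code:
Number of stabilizer generators = n - k
= 65 - 3
= 62

62


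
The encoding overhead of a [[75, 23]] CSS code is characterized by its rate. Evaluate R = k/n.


Code rate R = k/n
= 23/75
= 0.3067

0.3067


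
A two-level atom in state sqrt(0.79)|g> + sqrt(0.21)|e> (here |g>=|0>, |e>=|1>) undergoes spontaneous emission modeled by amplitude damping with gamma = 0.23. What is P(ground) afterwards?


For amplitude damping with parameter gamma on state sqrt(a)|0> + sqrt(b)|1>:
alpha^2 = 0.79, beta^2 = 0.21
P(|0>) = alpha^2 + gamma * beta^2
= 0.79 + 0.23 * 0.21
= 0.79 + 0.0483
= 0.8383

0.8383


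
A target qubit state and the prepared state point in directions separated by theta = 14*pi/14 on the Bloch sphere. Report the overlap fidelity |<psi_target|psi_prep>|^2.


For states separated by angle theta on Bloch sphere:
F = cos^2(theta/2)
theta = 14*pi/14 = 3.1416
theta/2 = 1.5708
cos(theta/2) = 0.0000
F = 0.0000

0.0000


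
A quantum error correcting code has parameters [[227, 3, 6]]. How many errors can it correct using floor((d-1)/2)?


Code parameters: [[227, 3, 6]], distance d = 6.
Number of correctable errors = floor((d-1)/2)
= floor((6 - 1)/2)
= floor(5/2)
= 2

2


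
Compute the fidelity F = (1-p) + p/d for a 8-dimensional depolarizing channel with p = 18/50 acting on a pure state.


F = (1-p) + p/d
= (1 - 0.3600) + 0.3600/8
= 0.6400 + 0.0450
= 0.6850

0.6850


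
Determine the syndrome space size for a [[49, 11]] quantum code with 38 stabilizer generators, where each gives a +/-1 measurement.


Each stabilizer generator gives a binary (+1 or -1) measurement outcome.
With 38 independent generators:
Total syndromes = 2^38
= 274877906944

274877906944


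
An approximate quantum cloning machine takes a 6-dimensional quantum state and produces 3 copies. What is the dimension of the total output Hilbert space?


Output space = H^(tensor 3) where dim(H) = 6
dim = 6^3
= 36 (after 2 factors)
= 216 (after 3 factors)
= 216

216


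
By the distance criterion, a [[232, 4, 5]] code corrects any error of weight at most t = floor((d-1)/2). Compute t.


Code parameters: [[232, 4, 5]], distance d = 5.
Number of correctable errors = floor((d-1)/2)
= floor((5 - 1)/2)
= floor(4/2)
= 2

2


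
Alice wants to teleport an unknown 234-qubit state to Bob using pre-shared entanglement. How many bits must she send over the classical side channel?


Quantum teleportation requires 2 classical bits per qubit teleported.
234 qubit(s) -> 2 * 234 = 468 classical bits

468


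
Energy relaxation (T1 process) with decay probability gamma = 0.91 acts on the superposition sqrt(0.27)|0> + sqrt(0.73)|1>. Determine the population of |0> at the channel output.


For amplitude damping with parameter gamma on state sqrt(a)|0> + sqrt(b)|1>:
alpha^2 = 0.27, beta^2 = 0.73
P(|0>) = alpha^2 + gamma * beta^2
= 0.27 + 0.91 * 0.73
= 0.27 + 0.6643
= 0.9343

0.9343


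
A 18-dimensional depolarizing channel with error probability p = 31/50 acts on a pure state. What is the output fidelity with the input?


F = (1-p) + p/d
= (1 - 0.6200) + 0.6200/18
= 0.3800 + 0.0344
= 0.4144

0.4144


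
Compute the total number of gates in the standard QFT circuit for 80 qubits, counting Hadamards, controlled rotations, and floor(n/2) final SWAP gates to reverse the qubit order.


Hadamard gates: 80
Controlled rotations: n*(n-1)/2 = 80*79/2 = 3160
SWAP gates: floor(n/2) = floor(80/2) = 40
Total = 80 + 3160 + 40
= 3280

3280


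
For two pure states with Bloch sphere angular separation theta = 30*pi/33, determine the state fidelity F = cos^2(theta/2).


For states separated by angle theta on Bloch sphere:
F = cos^2(theta/2)
theta = 30*pi/33 = 2.8560
theta/2 = 1.4280
cos(theta/2) = 0.1423
F = 0.0203

0.0203


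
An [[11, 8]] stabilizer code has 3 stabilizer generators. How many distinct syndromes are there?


Each stabilizer generator gives a binary (+1 or -1) measurement outcome.
With 3 independent generators:
Total syndromes = 2^3
= 8

8


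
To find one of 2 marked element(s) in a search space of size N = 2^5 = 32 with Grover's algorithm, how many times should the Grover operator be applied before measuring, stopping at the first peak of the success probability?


After j Grover iterations the success probability is P(j) = sin^2((2j+1)*theta), where sin(theta) = sqrt(k/N).
N = 2^5 = 32, k = 2
sin(theta) = sqrt(k/N) = 0.25
theta = arcsin(sqrt(k/N)) = 0.2526802551 rad
P(j) reaches its first maximum when (2j+1)*theta is as close as possible to pi/2, i.e. j = round(pi/(4*theta) - 1/2).
pi/(4*theta) - 1/2 = 2.6083
(For comparison, the common estimate pi/4 * sqrt(N/k) = 3.1416; the exact maximiser is used here.)
Optimal iterations = 3

3


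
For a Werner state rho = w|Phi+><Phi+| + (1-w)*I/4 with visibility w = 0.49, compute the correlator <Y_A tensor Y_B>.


|Phi+> = (|00> + |11>)/sqrt(2)
For the pure Bell state, <Y_A Y_B> = -1 (Bell-state Pauli correlator).
The maximally-mixed part I/4 has tr(I/4 * P tensor P) = 0 for any traceless Pauli P.
So <Y_A Y_B>_rho = w * (-1) + (1 - w) * 0
= 0.49 * (-1)
= -0.4900

-0.4900


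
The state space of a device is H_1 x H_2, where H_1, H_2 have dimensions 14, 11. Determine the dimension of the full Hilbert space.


dim(H_1 x H_2) = 14 * 11
= 154

154


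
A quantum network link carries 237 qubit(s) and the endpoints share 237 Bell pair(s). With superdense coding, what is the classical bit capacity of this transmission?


Superdense coding allows 2 classical bits per shared entangled pair.
237 pair(s) -> 2 * 237 = 474 classical bits

474


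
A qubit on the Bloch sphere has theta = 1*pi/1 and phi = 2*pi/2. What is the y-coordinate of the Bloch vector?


theta = 3.1416, phi = 3.1416
r_y = sin(theta)*sin(phi) = 0.0000 * 0.0000
r_y = 0.0000

0.0000


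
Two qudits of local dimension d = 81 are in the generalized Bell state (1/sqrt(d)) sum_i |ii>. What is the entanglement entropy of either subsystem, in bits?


For a maximally entangled state in d x d:
S = log2(d) = log2(81)
= 6.3399

6.3399


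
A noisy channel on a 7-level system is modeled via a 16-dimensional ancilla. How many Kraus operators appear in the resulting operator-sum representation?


Tracing out the environment in an orthonormal basis {|i>_E} gives Kraus operators K_i = <i|_E U |0>_E.
Number of Kraus operators = dim(H_env) = d_env
= 16

16


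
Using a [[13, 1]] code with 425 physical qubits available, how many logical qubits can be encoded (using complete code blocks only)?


Each code block uses 13 physical qubits for 1 logical qubit(s).
Number of complete blocks = floor(425 / 13) = 32
Logical qubits = 32 * 1
= 32

32


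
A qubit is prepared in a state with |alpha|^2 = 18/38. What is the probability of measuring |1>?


|alpha|^2 = 18/38 = 0.4737
|beta|^2 = 1 - 18/38 = 20/38 = 0.5263
P(|1>) = |beta|^2 = 0.5263

0.5263


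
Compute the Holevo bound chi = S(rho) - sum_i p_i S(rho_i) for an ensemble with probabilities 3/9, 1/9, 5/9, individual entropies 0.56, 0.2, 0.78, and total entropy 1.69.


chi = S(rho) - sum_i p_i * S(rho_i)
Weighted entropy = 3/9 * 0.56 + 1/9 * 0.2 + 5/9 * 0.78
= 0.6422
chi = 1.69 - 0.6422
= 1.0478

1.0478


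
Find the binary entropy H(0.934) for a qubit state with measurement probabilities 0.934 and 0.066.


S = -p*log2(p) - (1-p)*log2(1-p)
p = 0.9340, 1-p = 0.0660
= -0.9340 * log2(0.9340) - 0.0660 * log2(0.0660)
= -(-0.0920) - (-0.2588)
= 0.3508

0.3508


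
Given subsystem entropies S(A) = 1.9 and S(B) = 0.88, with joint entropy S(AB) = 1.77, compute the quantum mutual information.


I(A:B) = S(A) + S(B) - S(AB)
= 1.9 + 0.88 - 1.77
= 1.0100

1.0100


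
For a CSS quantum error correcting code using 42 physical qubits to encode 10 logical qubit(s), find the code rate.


Code rate R = k/n
= 10/42
= 0.2381

0.2381


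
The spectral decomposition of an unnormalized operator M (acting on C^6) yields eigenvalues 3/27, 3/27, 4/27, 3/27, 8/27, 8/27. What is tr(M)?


tr(M) = sum of eigenvalues
= 3/27 + 3/27 + 4/27 + 3/27 + 8/27 + 8/27
= 29/27
= 1.0741

1.0741


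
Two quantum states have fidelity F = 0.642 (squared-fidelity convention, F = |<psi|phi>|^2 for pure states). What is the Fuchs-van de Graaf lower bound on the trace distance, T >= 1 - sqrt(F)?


Fuchs-van de Graaf (squared-fidelity convention): 1 - sqrt(F) <= T <= sqrt(1 - F).
Lower bound: T >= 1 - sqrt(F)
sqrt(F) = sqrt(0.642) = 0.8012
T >= 1 - 0.8012
T >= 0.1988

0.1988


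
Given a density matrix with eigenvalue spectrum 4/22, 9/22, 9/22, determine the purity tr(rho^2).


tr(rho^2) = sum of eigenvalues squared
= (4/22)^2 + (9/22)^2 + (9/22)^2
= (16 + 81 + 81) / 484
= 178/484
= 0.3678

0.3678


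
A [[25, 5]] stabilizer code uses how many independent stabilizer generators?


For an [[n,k]] stabilizer code:
Number of stabilizer generators = n - k
= 25 - 5
= 20

20


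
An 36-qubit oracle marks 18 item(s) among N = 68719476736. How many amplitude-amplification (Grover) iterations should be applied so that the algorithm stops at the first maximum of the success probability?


After j Grover iterations the success probability is P(j) = sin^2((2j+1)*theta), where sin(theta) = sqrt(k/N).
N = 2^36 = 68719476736, k = 18
sin(theta) = sqrt(k/N) = 1.618438983e-05
theta = arcsin(sqrt(k/N)) = 1.618438983e-05 rad
P(j) reaches its first maximum when (2j+1)*theta is as close as possible to pi/2, i.e. j = round(pi/(4*theta) - 1/2).
pi/(4*theta) - 1/2 = 48527.6294
(For comparison, the common estimate pi/4 * sqrt(N/k) = 48528.1294; the exact maximiser is used here.)
Optimal iterations = 48528

48528


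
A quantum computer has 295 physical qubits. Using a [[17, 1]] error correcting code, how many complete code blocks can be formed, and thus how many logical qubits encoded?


Each code block uses 17 physical qubits for 1 logical qubit(s).
Number of complete blocks = floor(295 / 17) = 17
Logical qubits = 17 * 1
= 17

17


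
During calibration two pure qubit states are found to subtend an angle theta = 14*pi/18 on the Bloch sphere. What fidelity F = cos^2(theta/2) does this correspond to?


For states separated by angle theta on Bloch sphere:
F = cos^2(theta/2)
theta = 14*pi/18 = 2.4435
theta/2 = 1.2217
cos(theta/2) = 0.3420
F = 0.1170

0.1170


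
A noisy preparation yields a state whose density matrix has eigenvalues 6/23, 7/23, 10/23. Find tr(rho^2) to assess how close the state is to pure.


tr(rho^2) = sum of eigenvalues squared
= (6/23)^2 + (7/23)^2 + (10/23)^2
= (36 + 49 + 100) / 529
= 185/529
= 0.3497

0.3497


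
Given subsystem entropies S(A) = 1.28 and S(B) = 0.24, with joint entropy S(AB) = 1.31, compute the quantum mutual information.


I(A:B) = S(A) + S(B) - S(AB)
= 1.28 + 0.24 - 1.31
= 0.2100

0.2100


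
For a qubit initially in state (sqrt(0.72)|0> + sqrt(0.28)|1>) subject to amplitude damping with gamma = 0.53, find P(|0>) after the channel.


For amplitude damping with parameter gamma on state sqrt(a)|0> + sqrt(b)|1>:
alpha^2 = 0.72, beta^2 = 0.28
P(|0>) = alpha^2 + gamma * beta^2
= 0.72 + 0.53 * 0.28
= 0.72 + 0.1484
= 0.8684

0.8684


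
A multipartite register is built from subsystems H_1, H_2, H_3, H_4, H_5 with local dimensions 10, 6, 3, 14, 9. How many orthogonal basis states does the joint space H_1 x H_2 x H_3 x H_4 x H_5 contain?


dim(H_1 x H_2 x H_3 x H_4 x H_5) = 10 * 6 * 3 * 14 * 9
= 60 * 3 * 14 * 9
= 180 * 14 * 9
= 2520 * 9
= 22680

22680


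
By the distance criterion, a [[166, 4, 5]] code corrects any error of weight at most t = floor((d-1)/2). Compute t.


Code parameters: [[166, 4, 5]], distance d = 5.
Number of correctable errors = floor((d-1)/2)
= floor((5 - 1)/2)
= floor(4/2)
= 2

2


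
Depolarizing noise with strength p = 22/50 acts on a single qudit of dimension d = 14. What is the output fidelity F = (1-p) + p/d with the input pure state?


F = (1-p) + p/d
= (1 - 0.4400) + 0.4400/14
= 0.5600 + 0.0314
= 0.5914

0.5914


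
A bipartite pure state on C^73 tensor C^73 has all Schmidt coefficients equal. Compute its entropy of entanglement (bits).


For a maximally entangled state in d x d:
S = log2(d) = log2(73)
= 6.1898

6.1898


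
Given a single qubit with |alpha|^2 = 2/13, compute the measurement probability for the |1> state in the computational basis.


|alpha|^2 = 2/13 = 0.1538
|beta|^2 = 1 - 2/13 = 11/13 = 0.8462
P(|1>) = |beta|^2 = 0.8462

0.8462


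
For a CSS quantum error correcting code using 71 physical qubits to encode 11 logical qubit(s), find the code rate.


Code rate R = k/n
= 11/71
= 0.1549

0.1549


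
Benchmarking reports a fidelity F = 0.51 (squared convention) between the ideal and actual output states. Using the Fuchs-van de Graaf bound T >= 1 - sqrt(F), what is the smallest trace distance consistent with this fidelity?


Fuchs-van de Graaf (squared-fidelity convention): 1 - sqrt(F) <= T <= sqrt(1 - F).
Lower bound: T >= 1 - sqrt(F)
sqrt(F) = sqrt(0.51) = 0.7141
T >= 1 - 0.7141
T >= 0.2859

0.2859


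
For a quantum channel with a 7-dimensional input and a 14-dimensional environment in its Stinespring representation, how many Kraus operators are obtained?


Tracing out the environment in an orthonormal basis {|i>_E} gives Kraus operators K_i = <i|_E U |0>_E.
Number of Kraus operators = dim(H_env) = d_env
= 14

14


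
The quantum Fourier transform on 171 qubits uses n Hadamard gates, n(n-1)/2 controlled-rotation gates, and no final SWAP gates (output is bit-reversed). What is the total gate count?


Hadamard gates: 171
Controlled rotations: n*(n-1)/2 = 171*170/2 = 14535
SWAP gates: 0 (omitted)
Total = 171 + 14535
= 14706

14706


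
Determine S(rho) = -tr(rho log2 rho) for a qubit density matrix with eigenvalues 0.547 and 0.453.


S = -p*log2(p) - (1-p)*log2(1-p)
p = 0.5470, 1-p = 0.4530
= -0.5470 * log2(0.5470) - 0.4530 * log2(0.4530)
= -(-0.4761) - (-0.5175)
= 0.9936

0.9936


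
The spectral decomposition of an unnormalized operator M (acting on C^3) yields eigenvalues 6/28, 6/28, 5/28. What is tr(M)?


tr(M) = sum of eigenvalues
= 6/28 + 6/28 + 5/28
= 17/28
= 0.6071

0.6071


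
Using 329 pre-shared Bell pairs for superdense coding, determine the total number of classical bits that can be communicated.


Superdense coding allows 2 classical bits per shared entangled pair.
329 pair(s) -> 2 * 329 = 658 classical bits

658


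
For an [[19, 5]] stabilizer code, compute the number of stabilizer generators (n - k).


For an [[n,k]] stabilizer code:
Number of stabilizer generators = n - k
= 19 - 5
= 14

14


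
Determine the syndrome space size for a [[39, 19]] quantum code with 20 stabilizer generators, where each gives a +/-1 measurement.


Each stabilizer generator gives a binary (+1 or -1) measurement outcome.
With 20 independent generators:
Total syndromes = 2^20
= 1048576

1048576
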